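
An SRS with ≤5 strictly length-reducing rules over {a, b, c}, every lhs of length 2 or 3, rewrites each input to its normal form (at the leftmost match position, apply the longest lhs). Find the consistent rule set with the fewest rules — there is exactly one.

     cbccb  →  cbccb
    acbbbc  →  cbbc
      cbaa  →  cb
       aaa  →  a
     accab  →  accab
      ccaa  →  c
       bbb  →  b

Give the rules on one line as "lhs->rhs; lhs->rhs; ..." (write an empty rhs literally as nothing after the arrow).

aa->; acb->c; bbb->b; caa->

  | cbccb
  | acbbbc => cbbc
  | cbaa => cb
  | aaa => a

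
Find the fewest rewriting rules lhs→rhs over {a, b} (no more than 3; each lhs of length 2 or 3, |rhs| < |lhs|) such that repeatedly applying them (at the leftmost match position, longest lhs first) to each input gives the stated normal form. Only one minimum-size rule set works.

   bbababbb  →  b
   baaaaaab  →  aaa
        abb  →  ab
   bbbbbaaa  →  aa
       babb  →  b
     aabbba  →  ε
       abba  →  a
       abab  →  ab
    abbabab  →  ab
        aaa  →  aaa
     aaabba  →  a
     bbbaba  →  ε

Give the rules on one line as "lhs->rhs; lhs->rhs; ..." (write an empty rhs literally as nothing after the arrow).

aab->; ba->; bb->b

  | bbababbb => bababbb => babbb => bbb => bb => b
  | baaaaaab => aaaaab => aaa
  | abb => ab
  | bbbbbaaa => bbbbaaa => bbbaaa => bbaaa => baaa => aa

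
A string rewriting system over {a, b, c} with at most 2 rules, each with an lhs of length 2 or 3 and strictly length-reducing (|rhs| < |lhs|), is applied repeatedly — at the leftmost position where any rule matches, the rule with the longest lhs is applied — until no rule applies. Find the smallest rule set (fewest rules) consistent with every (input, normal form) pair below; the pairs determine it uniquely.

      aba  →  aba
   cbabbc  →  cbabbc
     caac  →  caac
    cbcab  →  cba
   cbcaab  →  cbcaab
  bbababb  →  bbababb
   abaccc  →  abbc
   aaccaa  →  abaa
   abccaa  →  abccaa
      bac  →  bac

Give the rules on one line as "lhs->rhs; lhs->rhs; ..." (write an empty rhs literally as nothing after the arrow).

acc->b; cab->a

  | aba
  | cbabbc
  | caac
  | cbcab => cba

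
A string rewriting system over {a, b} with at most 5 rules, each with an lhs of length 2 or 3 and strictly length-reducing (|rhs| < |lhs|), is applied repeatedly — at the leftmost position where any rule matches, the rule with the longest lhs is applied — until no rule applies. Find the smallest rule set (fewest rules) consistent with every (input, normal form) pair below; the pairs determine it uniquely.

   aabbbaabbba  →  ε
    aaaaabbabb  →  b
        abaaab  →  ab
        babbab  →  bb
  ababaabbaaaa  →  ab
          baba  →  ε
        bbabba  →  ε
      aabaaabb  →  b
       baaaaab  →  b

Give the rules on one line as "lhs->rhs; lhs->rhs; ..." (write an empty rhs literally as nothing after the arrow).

aa->b; ba->; baa->b; bbb->b

  | aabbbaabbba => bbbbaabbba => bbaabbba => bbbbba => bbba => ba => ε
  | aaaaabbabb => baaabbabb => babbabb => bbabb => bbb => b
  | abaaab => abab => ab
  | babbab => bbab => bb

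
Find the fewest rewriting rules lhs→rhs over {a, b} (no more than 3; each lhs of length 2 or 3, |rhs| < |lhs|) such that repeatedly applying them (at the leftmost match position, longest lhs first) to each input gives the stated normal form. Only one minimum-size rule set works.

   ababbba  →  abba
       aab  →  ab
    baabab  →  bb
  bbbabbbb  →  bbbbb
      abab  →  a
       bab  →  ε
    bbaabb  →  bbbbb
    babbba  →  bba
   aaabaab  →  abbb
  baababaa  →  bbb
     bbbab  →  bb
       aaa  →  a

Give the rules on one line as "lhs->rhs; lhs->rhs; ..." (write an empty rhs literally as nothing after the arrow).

  | ababbba => abba
  | aab => ab
  | baabab => bbbab => bb
  | bbbabbbb => bbbbb

aa->a; baa->bb; bab->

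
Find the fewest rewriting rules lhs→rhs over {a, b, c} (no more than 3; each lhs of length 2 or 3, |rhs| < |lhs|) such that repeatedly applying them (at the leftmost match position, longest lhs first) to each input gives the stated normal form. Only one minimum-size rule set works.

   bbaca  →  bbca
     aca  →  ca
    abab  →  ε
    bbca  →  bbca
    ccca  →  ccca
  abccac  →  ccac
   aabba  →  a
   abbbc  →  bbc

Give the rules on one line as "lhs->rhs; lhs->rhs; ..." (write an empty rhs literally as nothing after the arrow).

ab->; aca->ca

  | bbaca => bbca
  | aca => ca
  | abab => ab => ε
  | bbca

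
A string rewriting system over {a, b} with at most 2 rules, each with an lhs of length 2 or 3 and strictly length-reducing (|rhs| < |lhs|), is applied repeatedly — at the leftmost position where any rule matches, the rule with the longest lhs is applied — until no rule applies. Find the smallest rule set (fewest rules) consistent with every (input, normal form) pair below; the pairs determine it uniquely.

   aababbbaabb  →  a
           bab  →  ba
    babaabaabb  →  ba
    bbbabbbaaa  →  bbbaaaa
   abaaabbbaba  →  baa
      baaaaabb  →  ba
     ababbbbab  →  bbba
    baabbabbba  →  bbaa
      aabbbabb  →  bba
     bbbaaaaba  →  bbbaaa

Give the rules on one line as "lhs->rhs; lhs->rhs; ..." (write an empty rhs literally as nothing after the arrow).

aab->; ab->a

  | aababbbaabb => abbbaabb => abbaabb => abaabb => aaabb => ab => a
  | bab => ba
  | babaabaabb => baaabaabb => baaabb => bab => ba
  | bbbabbbaaa => bbbabbaaa => bbbabaaa => bbbaaaa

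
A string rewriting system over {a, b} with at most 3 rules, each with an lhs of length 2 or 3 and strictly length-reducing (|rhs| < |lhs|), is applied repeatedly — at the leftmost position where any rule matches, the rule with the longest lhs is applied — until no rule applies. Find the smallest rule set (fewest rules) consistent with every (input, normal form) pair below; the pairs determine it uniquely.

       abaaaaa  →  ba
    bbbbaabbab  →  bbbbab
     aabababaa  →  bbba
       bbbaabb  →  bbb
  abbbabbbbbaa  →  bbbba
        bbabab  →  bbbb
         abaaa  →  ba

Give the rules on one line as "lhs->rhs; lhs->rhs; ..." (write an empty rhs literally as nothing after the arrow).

  | abaaaaa => baaaa => baaa => baa => ba
  | bbbbaabbab => bbbbabbab => bbbbab
  | aabababaa => abababaa => bbabaa => bbba
  | bbbaabb => bbbabb => bbb

aa->a; aba->b; abb->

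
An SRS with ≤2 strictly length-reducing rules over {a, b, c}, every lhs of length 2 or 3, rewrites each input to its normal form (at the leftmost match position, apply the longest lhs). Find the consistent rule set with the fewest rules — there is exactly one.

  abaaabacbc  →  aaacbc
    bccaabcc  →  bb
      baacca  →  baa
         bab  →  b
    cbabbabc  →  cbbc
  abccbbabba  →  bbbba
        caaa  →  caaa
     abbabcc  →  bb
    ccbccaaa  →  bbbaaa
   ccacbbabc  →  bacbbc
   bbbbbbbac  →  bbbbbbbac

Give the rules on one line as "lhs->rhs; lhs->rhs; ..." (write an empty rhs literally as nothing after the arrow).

ab->; cc->b

  | abaaabacbc => aaabacbc => aaacbc
  | bccaabcc => bbaabcc => bbacc => bbab => bb
  | baacca => baaba => baa
  | bab => b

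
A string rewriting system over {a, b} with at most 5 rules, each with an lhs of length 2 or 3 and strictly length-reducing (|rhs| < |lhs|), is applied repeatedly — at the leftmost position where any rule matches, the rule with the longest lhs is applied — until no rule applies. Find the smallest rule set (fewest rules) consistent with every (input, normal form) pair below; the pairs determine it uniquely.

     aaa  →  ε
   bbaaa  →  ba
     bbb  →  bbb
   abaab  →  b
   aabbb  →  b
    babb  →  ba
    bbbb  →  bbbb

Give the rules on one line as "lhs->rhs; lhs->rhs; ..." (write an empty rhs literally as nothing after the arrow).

  | aaa => ε
  | bbaaa => ba
  | bbb
  | abaab => baab => b

aaa->; ab->b; abb->a; baa->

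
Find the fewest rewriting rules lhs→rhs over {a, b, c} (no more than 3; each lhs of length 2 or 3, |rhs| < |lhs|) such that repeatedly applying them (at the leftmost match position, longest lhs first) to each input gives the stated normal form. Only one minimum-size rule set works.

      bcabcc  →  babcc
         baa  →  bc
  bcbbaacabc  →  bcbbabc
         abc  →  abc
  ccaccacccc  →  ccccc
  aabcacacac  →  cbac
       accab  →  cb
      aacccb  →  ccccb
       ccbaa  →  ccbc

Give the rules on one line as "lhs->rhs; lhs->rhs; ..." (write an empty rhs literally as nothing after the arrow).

  | bcabcc => babcc
  | baa => bc
  | bcbbaacabc => bcbbccabc => bcbbcabc => bcbbabc
  | abc

aa->c; ca->a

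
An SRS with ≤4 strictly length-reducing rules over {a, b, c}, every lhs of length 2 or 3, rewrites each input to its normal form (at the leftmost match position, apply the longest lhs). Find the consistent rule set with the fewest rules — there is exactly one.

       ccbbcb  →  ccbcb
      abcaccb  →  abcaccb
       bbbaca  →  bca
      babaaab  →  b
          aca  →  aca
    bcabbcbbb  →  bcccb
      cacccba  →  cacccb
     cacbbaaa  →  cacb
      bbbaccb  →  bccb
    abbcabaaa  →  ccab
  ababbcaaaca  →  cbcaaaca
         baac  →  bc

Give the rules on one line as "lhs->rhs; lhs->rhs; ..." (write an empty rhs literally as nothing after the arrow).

abb->c; ba->b; bb->b

  | ccbbcb => ccbcb
  | abcaccb
  | bbbaca => bbaca => baca => bca
  | babaaab => bbaaab => baaab => baab => bab => bb => b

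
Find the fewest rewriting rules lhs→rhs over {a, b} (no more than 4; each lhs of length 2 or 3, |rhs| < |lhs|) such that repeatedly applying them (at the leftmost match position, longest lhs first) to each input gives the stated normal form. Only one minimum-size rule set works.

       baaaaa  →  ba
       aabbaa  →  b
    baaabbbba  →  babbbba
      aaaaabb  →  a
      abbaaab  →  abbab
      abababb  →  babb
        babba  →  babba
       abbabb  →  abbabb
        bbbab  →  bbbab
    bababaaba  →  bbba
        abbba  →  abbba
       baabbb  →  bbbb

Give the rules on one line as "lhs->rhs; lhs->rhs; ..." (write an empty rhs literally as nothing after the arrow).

  | baaaaa => baaa => ba
  | aabbaa => baa => b
  | baaabbbba => babbbba
  | aaaaabb => aaab => a

aab->; aba->; baa->b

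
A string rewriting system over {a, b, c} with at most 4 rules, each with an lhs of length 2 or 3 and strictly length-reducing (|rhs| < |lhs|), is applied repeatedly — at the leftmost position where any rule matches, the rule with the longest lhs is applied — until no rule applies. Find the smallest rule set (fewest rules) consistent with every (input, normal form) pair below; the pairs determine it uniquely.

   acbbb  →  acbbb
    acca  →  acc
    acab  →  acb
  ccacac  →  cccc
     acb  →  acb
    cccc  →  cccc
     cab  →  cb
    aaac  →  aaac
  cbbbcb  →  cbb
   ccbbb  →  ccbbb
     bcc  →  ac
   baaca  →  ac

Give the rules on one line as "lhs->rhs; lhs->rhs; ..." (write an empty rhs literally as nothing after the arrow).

  | acbbb
  | acca => acc
  | acab => acb
  | ccacac => cccac => cccc

ba->; bc->a; ca->c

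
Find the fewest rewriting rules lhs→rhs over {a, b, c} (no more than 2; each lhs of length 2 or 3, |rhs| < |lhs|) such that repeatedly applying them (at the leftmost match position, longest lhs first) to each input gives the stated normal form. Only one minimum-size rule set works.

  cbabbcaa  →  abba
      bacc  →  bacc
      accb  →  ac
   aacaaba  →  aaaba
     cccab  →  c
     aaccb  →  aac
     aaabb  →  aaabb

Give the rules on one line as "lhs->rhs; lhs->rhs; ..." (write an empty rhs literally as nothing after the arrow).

ca->; cb->

  | cbabbcaa => abbcaa => abba
  | bacc
  | accb => ac
  | aacaaba => aaaba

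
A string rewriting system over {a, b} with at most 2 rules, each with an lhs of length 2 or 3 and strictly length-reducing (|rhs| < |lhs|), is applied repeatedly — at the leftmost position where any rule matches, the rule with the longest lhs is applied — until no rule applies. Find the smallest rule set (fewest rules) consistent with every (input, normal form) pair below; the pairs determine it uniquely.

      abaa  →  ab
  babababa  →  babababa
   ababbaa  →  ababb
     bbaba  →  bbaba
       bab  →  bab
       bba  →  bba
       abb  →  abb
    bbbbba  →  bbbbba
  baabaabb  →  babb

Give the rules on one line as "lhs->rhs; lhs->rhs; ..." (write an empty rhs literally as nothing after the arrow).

  | abaa => ab
  | babababa
  | ababbaa => ababb
  | bbaba

aa->; aab->a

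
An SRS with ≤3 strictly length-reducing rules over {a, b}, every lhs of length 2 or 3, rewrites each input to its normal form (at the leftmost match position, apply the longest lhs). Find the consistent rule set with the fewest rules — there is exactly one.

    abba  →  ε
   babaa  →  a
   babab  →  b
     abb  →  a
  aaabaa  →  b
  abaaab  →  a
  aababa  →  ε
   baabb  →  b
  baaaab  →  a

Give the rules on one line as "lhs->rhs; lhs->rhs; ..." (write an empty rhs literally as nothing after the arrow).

  | abba => bba => aa => ε
  | babaa => bbaa => aaa => a
  | babab => bbab => aab => b
  | abb => bb => a

aa->; ab->b; bb->a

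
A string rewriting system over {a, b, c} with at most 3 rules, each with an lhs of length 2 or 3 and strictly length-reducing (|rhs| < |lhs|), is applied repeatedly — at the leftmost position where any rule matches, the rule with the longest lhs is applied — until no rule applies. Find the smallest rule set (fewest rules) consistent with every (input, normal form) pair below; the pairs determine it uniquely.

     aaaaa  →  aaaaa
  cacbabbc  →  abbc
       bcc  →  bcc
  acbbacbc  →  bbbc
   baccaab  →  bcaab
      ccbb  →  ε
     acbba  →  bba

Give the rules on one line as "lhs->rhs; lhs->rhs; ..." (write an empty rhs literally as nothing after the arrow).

ac->; cb->

  | aaaaa
  | cacbabbc => cbabbc => abbc
  | bcc
  | acbbacbc => bbacbc => bbbc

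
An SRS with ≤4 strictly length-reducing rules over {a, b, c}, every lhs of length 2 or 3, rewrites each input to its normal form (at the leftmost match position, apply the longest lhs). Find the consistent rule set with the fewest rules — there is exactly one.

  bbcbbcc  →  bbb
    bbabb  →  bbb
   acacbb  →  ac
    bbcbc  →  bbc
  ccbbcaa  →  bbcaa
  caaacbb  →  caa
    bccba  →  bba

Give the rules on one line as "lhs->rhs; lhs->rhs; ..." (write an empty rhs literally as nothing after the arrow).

  | bbcbbcc => bbbcc => bbb
  | bbabb => bbb
  | acacbb => acab => ac
  | bbcbc => bbc

ab->; cb->; cc->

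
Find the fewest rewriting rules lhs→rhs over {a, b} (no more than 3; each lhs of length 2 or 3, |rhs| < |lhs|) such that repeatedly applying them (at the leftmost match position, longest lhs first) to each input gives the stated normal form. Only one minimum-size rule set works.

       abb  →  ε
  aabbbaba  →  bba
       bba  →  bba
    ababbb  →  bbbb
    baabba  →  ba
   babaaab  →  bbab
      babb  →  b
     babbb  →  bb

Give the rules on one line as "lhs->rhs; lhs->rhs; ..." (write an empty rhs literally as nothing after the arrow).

aba->b; abb->; baa->ba

  | abb => ε
  | aabbbaba => ababa => bba
  | bba
  | ababbb => bbbb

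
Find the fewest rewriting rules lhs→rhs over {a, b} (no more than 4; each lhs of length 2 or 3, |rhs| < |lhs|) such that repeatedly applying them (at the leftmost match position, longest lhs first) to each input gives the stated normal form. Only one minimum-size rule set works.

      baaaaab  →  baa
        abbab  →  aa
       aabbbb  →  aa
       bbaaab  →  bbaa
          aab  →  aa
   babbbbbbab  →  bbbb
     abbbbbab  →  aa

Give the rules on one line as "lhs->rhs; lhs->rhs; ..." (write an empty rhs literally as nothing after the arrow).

  | baaaaab => baaaab => baaab => baab => baa
  | abbab => abab => aab => aa
  | aabbbb => aabbb => aabb => aab => aa
  | bbaaab => bbaab => bbaa

aaa->aa; ab->a; bab->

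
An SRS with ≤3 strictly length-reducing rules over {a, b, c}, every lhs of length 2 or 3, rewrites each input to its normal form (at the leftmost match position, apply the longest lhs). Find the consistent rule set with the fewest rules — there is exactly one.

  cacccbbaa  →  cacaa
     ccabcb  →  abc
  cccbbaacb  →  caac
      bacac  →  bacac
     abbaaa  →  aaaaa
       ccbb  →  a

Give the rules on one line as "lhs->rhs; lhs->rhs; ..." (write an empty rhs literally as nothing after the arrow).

  | cacccbbaa => cacbbaa => cacbaa => cacaa
  | ccabcb => abcb => abc
  | cccbbaacb => cbbaacb => cbaacb => caacb => caac
  | bacac

bb->a; cb->c; cc->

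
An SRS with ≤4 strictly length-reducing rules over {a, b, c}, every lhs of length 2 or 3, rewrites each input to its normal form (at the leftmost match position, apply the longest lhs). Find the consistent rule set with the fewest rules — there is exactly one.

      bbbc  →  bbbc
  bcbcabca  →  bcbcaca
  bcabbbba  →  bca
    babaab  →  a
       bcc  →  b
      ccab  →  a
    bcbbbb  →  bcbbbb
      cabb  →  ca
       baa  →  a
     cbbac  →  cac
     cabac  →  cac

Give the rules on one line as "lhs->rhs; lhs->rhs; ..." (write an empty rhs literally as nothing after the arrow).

aa->a; ab->a; ba->a; cc->

  | bbbc
  | bcbcabca => bcbcaca
  | bcabbbba => bcabbba => bcabba => bcaba => bcaa => bca
  | babaab => abaab => aaab => aab => ab => a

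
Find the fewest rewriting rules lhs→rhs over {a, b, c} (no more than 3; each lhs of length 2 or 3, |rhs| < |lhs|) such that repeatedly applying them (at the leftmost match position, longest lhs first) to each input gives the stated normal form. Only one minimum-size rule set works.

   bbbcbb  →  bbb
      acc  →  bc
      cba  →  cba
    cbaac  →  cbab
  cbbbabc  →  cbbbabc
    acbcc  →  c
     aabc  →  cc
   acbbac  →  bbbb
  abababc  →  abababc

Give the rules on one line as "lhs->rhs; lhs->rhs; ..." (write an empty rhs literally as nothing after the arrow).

aab->c; ac->b; bbc->

  | bbbcbb => bbb
  | acc => bc
  | cba
  | cbaac => cbab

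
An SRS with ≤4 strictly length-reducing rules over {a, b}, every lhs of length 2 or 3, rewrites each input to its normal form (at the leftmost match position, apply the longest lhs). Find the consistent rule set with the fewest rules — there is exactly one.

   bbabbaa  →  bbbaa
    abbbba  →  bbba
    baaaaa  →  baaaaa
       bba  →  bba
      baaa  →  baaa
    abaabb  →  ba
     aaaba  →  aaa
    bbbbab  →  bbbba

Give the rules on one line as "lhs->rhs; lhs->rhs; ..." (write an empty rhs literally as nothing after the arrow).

aab->ba; ab->a; abb->b

  | bbabbaa => bbbaa
  | abbbba => bbba
  | baaaaa
  | bba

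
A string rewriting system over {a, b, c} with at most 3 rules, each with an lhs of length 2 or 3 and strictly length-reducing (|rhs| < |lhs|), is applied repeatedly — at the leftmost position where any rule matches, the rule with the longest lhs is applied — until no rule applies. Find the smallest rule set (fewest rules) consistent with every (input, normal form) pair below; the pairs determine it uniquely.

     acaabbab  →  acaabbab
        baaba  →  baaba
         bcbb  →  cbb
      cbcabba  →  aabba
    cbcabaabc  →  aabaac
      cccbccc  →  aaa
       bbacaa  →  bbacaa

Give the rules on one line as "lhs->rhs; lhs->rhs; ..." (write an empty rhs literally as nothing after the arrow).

  | acaabbab
  | baaba
  | bcbb => cbb
  | cbcabba => ccabba => aabba

bc->c; cc->a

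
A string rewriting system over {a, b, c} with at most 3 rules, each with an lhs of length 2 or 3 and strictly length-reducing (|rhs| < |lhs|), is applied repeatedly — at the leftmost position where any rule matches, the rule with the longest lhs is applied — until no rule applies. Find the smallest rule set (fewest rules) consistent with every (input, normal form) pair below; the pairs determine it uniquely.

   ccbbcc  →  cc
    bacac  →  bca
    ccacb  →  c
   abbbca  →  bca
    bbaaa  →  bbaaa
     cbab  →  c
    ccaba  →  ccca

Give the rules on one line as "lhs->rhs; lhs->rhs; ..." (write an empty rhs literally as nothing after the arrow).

ab->c; cac->ba; cb->

  | ccbbcc => cbcc => cc
  | bacac => baba => bca
  | ccacb => cbab => ab => c
  | abbbca => cbbca => bca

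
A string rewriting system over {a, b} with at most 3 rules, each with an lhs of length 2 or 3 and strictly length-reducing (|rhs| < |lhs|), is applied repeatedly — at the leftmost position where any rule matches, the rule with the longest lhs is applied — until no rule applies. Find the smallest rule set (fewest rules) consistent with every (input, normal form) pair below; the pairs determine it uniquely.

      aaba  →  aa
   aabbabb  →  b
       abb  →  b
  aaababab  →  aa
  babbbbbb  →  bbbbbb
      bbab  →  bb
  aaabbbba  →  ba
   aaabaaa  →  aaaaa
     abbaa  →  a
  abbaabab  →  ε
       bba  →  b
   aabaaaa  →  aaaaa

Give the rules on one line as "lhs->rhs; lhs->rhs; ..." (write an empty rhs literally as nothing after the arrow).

  | aaba => aa
  | aabbabb => ababb => abb => b
  | abb => b
  | aaababab => aaabab => aaab => aa

ab->; baa->a; bba->b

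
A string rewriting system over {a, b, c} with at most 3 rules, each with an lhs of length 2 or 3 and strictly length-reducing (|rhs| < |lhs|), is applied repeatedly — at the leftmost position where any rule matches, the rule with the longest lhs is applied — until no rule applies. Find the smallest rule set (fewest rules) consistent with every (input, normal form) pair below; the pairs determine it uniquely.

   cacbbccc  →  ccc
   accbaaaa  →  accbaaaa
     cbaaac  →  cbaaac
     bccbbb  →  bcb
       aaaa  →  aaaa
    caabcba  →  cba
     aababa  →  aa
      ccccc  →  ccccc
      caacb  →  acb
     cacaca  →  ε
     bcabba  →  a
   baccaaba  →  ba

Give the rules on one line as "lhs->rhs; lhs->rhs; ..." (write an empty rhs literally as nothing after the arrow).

  | cacbbccc => cbbccc => caccc => ccc
  | accbaaaa
  | cbaaac
  | bccbbb => bccab => bcb

ab->; bb->a; ca->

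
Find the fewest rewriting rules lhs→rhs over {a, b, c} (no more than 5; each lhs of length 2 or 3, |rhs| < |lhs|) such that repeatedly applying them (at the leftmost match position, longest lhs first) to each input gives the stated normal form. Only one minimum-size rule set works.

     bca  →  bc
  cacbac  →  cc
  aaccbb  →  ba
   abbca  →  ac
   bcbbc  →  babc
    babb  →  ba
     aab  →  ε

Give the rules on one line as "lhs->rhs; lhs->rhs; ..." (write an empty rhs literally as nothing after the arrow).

aa->b; bb->; ca->c; cb->a

  | bca => bc
  | cacbac => ccbac => caac => cac => cc
  | aaccbb => bccbb => bcab => bcb => ba
  | abbca => aca => ac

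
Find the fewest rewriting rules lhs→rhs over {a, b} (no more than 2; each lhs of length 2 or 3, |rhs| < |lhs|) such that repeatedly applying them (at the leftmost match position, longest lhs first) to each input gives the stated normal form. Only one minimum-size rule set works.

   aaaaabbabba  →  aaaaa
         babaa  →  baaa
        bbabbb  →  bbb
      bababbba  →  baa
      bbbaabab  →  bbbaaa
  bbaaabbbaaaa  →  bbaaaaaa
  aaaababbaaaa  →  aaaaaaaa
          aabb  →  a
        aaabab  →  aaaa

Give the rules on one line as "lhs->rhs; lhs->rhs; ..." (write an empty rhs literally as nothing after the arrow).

  | aaaaabbabba => aaaaabba => aaaaa
  | babaa => baaa
  | bbabbb => bbb
  | bababbba => baabbba => baba => baa

ab->a; abb->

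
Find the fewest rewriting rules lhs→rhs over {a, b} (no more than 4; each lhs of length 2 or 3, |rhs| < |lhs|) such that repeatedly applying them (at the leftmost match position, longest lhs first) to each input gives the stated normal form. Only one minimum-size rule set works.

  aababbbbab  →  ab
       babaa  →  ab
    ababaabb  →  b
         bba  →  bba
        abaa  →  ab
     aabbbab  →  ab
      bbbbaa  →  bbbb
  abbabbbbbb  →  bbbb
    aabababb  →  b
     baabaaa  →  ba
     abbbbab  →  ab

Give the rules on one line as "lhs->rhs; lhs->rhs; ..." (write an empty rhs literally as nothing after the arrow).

aa->; aab->; abb->; bab->ab

  | aababbbbab => abbbbab => bbab => bab => ab
  | babaa => abaa => ab
  | ababaabb => aabaabb => aabb => b
  | bba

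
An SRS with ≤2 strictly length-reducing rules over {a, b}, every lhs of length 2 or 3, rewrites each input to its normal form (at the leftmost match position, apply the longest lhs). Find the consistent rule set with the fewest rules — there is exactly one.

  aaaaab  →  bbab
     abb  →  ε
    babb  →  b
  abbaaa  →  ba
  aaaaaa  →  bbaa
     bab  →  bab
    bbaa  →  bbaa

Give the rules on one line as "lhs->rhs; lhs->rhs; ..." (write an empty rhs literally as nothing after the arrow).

  | aaaaab => baaab => bbab
  | abb => ε
  | babb => b
  | abbaaa => aaa => ba

aaa->ba; abb->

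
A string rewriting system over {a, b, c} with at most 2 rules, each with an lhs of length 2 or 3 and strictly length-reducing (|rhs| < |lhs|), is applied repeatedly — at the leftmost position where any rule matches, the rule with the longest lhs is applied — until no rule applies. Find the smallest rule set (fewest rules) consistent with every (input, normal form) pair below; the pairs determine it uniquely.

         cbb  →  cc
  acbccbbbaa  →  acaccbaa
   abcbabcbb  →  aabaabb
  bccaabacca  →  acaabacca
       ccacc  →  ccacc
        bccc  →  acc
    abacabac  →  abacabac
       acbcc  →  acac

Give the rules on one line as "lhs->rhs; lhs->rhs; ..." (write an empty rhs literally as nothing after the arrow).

  | cbb => cc
  | acbccbbbaa => acacbbbaa => acaccbaa
  | abcbabcbb => aababcbb => aabaabb
  | bccaabacca => acaabacca

bc->a; cbb->cc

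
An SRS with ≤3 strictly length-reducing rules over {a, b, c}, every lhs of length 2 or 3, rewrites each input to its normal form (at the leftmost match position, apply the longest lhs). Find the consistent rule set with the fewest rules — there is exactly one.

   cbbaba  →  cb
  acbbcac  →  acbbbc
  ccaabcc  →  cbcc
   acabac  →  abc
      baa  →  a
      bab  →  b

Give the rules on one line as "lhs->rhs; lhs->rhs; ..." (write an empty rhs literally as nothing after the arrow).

ba->; ca->b

  | cbbaba => cbba => cb
  | acbbcac => acbbbc
  | ccaabcc => cbabcc => cbcc
  | acabac => abbac => abc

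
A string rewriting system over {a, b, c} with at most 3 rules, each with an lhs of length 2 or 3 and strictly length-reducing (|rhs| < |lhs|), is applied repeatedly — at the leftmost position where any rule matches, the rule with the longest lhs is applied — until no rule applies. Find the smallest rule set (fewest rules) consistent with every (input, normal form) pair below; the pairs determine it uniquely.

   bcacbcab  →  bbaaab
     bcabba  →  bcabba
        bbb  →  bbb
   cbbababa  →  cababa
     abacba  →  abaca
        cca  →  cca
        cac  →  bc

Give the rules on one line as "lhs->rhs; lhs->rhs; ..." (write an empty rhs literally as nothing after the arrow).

  | bcacbcab => bbcbcab => bbaaab
  | bcabba
  | bbb
  | cbbababa => cbababa => cababa

cac->bc; cb->c; cbc->aa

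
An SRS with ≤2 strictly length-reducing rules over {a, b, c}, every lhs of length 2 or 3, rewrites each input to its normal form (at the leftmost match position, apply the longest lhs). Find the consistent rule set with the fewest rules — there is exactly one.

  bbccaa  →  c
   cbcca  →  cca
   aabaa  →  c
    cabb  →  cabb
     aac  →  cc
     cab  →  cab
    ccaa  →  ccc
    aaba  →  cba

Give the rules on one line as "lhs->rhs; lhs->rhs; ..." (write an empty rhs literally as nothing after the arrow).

aa->c; bc->

  | bbccaa => bcaa => aa => c
  | cbcca => cca
  | aabaa => cbaa => cbc => c
  | cabb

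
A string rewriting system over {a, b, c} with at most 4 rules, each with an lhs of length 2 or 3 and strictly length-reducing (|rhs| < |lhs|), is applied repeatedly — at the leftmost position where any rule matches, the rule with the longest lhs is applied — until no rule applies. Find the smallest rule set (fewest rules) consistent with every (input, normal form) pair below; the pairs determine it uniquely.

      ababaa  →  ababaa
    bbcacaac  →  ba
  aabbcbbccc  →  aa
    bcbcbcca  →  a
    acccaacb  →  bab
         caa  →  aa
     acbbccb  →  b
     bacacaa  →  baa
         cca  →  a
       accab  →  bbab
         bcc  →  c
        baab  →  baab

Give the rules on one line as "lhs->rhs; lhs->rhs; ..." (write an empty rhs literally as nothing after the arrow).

ac->; acc->bb; bc->; ca->a

  | ababaa
  | bbcacaac => bacaac => baac => ba
  | aabbcbbccc => aabbbccc => aabbcc => aabc => aa
  | bcbcbcca => bcbcca => bcca => ca => a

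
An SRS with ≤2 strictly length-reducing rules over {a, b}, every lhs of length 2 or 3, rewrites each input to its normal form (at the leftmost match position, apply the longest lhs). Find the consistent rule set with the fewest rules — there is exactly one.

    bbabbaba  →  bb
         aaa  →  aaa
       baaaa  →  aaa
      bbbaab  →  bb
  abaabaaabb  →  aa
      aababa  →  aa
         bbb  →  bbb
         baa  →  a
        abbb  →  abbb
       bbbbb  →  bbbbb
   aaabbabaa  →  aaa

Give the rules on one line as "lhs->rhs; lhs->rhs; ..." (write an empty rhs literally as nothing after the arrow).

aab->a; ba->

  | bbabbaba => bbbaba => bbba => bb
  | aaa
  | baaaa => aaa
  | bbbaab => bbab => bb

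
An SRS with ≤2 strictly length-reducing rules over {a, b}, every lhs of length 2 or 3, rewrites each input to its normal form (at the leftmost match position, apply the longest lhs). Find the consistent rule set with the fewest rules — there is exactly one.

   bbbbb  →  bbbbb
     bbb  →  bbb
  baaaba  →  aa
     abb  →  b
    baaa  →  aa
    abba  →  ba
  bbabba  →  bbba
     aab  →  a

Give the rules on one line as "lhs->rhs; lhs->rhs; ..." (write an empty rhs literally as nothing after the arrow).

ab->; baa->a

  | bbbbb
  | bbb
  | baaaba => aaba => aa
  | abb => b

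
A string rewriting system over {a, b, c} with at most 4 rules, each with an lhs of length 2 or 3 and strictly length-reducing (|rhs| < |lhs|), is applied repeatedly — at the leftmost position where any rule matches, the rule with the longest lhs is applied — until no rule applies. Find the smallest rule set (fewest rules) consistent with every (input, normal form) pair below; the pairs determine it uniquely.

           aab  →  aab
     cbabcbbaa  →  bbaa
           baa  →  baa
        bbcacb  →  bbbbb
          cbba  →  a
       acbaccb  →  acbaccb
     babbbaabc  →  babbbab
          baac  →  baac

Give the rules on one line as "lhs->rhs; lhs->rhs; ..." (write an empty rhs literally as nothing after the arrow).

  | aab
  | cbabcbbaa => cbbbbaa => bbaa
  | baa
  | bbcacb => bbbbb

abc->b; cac->bb; cbb->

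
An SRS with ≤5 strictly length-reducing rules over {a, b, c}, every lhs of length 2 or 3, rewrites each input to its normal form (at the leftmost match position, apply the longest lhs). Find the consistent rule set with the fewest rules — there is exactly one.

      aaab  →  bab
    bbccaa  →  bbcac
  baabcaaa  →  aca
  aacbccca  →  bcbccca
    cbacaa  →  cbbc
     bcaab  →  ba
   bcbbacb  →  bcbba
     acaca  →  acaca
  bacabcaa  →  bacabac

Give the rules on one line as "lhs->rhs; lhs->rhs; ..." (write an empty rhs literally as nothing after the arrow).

aa->b; acb->a; bbb->; caa->ac

  | aaab => bab
  | bbccaa => bbcac
  | baabcaaa => bbbcaaa => caaa => aca
  | aacbccca => bcbccca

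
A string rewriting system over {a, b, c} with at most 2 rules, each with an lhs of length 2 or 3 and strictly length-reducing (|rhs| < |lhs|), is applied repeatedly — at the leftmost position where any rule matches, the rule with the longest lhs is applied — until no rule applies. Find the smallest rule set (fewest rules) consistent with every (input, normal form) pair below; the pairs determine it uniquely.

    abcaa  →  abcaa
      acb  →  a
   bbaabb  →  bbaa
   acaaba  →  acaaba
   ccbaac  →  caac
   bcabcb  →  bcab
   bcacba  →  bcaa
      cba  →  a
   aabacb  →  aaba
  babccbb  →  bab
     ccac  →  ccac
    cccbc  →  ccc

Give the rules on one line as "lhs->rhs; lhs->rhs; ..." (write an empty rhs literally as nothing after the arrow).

abb->a; cb->

  | abcaa
  | acb => a
  | bbaabb => bbaa
  | acaaba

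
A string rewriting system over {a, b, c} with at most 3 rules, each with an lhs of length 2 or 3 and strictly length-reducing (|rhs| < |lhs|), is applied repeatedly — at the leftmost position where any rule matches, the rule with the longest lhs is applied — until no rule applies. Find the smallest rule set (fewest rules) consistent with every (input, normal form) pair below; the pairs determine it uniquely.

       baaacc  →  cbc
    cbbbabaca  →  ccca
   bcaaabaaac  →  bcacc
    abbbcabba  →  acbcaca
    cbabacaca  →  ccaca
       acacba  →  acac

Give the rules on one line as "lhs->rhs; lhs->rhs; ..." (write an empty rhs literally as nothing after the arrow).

  | baaacc => aacc => cbc
  | cbbbabaca => ccbabaca => ccbaca => ccca
  | bcaaabaaac => bcaaaaac => bcaaacb => bcacbb => bcacc
  | abbbcabba => acbcabba => acbcaca

aac->cb; ba->; bb->c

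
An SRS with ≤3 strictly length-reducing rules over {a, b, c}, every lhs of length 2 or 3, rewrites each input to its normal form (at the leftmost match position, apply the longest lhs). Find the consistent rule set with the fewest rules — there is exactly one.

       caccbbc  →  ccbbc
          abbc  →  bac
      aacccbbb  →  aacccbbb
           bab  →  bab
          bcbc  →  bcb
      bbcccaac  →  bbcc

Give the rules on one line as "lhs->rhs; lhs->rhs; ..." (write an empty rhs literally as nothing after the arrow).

abb->ba; ca->; cbc->cb

  | caccbbc => ccbbc
  | abbc => bac
  | aacccbbb
  | bab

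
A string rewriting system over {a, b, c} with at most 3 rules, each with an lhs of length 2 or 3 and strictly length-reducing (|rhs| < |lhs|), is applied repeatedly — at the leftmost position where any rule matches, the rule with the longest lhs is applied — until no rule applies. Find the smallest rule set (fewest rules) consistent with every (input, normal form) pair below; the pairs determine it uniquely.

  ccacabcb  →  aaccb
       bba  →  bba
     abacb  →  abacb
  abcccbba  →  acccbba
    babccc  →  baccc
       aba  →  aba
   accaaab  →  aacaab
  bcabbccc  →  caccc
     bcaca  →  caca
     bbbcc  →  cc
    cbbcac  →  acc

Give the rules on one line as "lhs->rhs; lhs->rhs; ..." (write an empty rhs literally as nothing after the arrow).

bc->c; cca->ac

  | ccacabcb => accabcb => aacbcb => aaccb
  | bba
  | abacb
  | abcccbba => acccbba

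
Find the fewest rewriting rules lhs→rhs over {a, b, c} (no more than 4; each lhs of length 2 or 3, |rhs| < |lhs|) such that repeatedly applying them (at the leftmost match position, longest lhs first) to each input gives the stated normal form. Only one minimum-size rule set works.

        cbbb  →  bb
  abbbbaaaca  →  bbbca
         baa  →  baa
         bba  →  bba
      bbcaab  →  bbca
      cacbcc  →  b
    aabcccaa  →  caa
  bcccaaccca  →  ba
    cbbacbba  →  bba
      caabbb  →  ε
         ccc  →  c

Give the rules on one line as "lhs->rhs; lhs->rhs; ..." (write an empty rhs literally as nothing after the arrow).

  | cbbb => bb
  | abbbbaaaca => bbbaaaca => bbbaaca => bbbaca => bbbca
  | baa
  | bba

ab->; ac->c; cb->; cc->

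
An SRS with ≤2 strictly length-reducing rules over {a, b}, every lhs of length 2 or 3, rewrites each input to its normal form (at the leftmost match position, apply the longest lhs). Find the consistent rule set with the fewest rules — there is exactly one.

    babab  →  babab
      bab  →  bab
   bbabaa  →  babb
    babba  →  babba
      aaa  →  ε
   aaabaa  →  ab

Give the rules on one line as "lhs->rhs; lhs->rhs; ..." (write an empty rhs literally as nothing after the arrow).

  | babab
  | bab
  | bbabaa => bbaab => babb
  | babba

aaa->; baa->ab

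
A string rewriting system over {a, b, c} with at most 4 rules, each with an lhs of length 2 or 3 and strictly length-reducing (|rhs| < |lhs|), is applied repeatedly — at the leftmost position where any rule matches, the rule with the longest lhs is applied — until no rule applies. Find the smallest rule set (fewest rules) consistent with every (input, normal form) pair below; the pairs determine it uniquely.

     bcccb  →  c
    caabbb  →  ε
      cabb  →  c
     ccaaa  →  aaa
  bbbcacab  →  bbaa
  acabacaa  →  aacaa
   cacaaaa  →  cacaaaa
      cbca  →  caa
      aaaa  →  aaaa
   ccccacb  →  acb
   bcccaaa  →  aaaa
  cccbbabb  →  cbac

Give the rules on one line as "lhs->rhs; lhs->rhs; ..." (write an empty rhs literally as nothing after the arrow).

  | bcccb => accb => ab => c
  | caabbb => caccb => cab => cc => ε
  | cabb => ccc => c
  | ccaaa => aaa

ab->c; abb->cc; bc->a; cc->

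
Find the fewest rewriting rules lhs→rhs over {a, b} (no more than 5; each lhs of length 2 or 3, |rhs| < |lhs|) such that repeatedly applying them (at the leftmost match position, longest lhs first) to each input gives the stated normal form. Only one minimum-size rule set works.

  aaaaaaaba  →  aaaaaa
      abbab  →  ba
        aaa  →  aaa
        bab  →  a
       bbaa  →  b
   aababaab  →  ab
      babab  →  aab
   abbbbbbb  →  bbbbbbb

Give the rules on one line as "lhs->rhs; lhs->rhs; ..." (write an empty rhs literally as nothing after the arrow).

aba->; abb->bb; baa->; bab->a

  | aaaaaaaba => aaaaaa
  | abbab => bbab => ba
  | aaa
  | bab => a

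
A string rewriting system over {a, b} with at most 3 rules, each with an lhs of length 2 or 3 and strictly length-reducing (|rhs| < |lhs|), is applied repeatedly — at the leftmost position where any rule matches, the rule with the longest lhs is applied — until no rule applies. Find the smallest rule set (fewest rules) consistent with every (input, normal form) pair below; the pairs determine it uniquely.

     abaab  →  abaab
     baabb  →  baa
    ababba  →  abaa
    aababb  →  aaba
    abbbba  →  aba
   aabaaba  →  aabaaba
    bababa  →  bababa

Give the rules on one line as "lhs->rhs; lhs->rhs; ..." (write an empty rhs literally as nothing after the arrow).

  | abaab
  | baabb => baa
  | ababba => abaa
  | aababb => aaba

bb->; bbb->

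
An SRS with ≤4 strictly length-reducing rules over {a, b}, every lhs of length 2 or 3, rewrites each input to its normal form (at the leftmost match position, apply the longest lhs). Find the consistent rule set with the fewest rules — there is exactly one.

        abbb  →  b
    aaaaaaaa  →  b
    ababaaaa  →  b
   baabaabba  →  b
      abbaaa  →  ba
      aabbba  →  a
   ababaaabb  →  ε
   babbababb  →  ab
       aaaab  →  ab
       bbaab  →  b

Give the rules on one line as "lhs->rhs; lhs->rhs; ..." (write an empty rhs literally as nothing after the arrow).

  | abbb => b
  | aaaaaaaa => baaaaaa => bbaaaa => aaaaa => baaa => bba => aa => b
  | ababaaaa => abaaaa => abbaa => aa => b
  | baabaabba => bbbaabba => abaabba => abbbba => bba => aa => b

aa->b; abb->; bab->b; bb->a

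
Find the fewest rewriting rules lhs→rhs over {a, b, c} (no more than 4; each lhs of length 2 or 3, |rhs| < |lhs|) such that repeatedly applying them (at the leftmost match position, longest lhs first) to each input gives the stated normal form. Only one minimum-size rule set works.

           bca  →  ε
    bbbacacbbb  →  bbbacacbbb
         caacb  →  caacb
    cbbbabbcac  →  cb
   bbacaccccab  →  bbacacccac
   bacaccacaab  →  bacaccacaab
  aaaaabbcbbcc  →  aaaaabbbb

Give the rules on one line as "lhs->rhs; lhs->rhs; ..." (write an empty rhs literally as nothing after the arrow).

bab->ca; bc->b; bca->; cab->ac

  | bca => ε
  | bbbacacbbb
  | caacb
  | cbbbabbcac => cbbcabcac => cbbcac => cbc => cb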